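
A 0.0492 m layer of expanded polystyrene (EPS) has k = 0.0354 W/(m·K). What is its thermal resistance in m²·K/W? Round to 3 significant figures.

R = L/k = 0.0492/0.0354 = 1.39 m²·K/W

1.39 m²·K/W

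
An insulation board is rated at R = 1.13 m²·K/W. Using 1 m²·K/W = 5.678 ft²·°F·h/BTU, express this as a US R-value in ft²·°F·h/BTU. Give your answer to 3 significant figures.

6.42 ft²·°F·h/BTU

R_US = 1.13 × 5.678 = 6.416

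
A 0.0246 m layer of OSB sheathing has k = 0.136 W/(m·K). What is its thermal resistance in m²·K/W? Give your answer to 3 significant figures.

R = L/k = 0.0246/0.136 = 0.1809 m²·K/W

0.181 m²·K/W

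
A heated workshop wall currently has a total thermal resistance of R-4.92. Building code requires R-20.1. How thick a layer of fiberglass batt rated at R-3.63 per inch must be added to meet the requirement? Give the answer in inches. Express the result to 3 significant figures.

4.18 in

ΔR = 20.1 − 4.92 = 15.18 ft²·°F·h/BTU
L = ΔR / (R/in) = 15.18/3.63 = 4.182 in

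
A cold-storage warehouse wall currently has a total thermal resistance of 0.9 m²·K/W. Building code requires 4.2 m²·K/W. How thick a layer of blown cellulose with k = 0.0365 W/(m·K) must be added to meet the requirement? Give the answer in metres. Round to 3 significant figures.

ΔR = 4.2 − 0.9 = 3.3 m²·K/W
L = ΔR × k = 3.3 × 0.0365 = 0.1205 m

0.120 m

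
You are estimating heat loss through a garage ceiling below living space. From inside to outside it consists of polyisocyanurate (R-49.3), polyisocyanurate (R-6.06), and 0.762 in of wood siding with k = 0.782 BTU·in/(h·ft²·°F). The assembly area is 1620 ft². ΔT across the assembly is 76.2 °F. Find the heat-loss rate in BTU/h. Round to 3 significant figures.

0.762/0.782 = 0.9744
R_total = 49.3 + 6.06 + 0.9744 = 56.33 ft²·°F·h/BTU
Q = A·ΔT/R = 1620 × 76.2 / 56.33 = 2191 BTU/h

2190 BTU/h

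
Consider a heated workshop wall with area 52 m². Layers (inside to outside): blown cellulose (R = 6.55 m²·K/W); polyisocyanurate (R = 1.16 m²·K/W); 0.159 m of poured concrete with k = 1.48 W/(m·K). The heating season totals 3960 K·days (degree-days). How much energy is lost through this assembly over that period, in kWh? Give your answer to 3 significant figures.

0.159/1.48 = 0.1074
R_total = 6.55 + 1.16 + 0.1074 = 7.817 m²·K/W
E = A × HDD × 24 / R / 1000 = 52 × 3960 × 24 / 7.817 / 1000 = 632.2 kWh

632 kWh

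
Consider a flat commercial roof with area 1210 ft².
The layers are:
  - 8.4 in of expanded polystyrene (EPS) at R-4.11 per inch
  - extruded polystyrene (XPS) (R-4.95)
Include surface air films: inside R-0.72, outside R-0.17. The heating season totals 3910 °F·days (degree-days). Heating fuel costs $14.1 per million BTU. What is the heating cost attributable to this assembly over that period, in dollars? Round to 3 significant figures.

39.7 dollars

8.4 × 4.11 = 34.52
R_total = 0.72 + 34.52 + 4.95 + 0.17 = 40.36 ft²·°F·h/BTU
E = A × HDD × 24 / R = 1210 × 3910 × 24 / 40.36 = 2813000 BTU
Cost = 2813000/10⁶ × 14.1 = $39.66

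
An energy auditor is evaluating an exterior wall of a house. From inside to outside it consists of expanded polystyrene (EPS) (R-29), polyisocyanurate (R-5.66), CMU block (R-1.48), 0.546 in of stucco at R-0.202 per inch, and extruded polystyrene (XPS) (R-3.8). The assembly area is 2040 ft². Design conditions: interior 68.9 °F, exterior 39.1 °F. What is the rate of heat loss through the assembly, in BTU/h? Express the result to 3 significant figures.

1520 BTU/h

0.546 × 0.202 = 0.1103
R_total = 29 + 5.66 + 1.48 + 0.1103 + 3.8 = 40.05 ft²·°F·h/BTU
Q = A·ΔT/R = 2040 × (68.9 − 39.1) / 40.05 = 1518 BTU/h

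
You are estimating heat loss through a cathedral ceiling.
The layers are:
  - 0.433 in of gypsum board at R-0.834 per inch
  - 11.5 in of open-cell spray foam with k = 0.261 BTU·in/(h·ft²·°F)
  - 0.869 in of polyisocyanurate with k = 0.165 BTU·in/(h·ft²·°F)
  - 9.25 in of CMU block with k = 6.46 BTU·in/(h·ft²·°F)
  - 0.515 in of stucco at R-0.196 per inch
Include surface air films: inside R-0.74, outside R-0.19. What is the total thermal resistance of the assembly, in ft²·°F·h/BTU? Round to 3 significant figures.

52.2 ft²·°F·h/BTU

0.433 × 0.834 = 0.3611
11.5/0.261 = 44.06
0.869/0.165 = 5.267
9.25/6.46 = 1.432
0.515 × 0.196 = 0.1009
R_total = 0.74 + 0.3611 + 44.06 + 5.267 + 1.432 + 0.1009 + 0.19 = 52.15 ft²·°F·h/BTU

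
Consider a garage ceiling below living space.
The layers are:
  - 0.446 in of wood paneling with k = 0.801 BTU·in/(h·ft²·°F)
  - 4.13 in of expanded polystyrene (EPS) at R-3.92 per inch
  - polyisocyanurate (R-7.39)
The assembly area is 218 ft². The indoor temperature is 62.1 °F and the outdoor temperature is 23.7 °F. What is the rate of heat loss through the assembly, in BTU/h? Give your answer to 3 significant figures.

0.446/0.801 = 0.5568
4.13 × 3.92 = 16.19
R_total = 0.5568 + 16.19 + 7.39 = 24.14 ft²·°F·h/BTU
Q = A·ΔT/R = 218 × (62.1 − 23.7) / 24.14 = 346.8 BTU/h

347 BTU/h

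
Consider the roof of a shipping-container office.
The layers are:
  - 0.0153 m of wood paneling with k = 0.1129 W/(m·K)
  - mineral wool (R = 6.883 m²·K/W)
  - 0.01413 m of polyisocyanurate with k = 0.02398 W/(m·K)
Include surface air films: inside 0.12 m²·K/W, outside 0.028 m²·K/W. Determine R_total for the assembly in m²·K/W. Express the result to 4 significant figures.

7.756 m²·K/W

0.0153/0.1129 = 0.13552
0.01413/0.02398 = 0.58924
R_total = 0.12 + 0.13552 + 6.883 + 0.58924 + 0.028 = 7.7558 m²·K/W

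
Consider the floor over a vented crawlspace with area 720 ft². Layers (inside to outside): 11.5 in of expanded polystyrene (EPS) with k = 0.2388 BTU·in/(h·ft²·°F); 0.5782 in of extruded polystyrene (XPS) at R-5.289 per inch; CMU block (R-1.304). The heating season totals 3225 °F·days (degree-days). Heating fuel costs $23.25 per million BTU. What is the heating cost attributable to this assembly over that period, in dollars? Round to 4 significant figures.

11.5/0.2388 = 48.157
0.5782 × 5.289 = 3.0581
R_total = 48.157 + 3.0581 + 1.304 = 52.52 ft²·°F·h/BTU
E = A × HDD × 24 / R = 720 × 3225 × 24 / 52.52 = 1061100 BTU
Cost = 1061100/10⁶ × 23.25 = $24.67

24.67 dollars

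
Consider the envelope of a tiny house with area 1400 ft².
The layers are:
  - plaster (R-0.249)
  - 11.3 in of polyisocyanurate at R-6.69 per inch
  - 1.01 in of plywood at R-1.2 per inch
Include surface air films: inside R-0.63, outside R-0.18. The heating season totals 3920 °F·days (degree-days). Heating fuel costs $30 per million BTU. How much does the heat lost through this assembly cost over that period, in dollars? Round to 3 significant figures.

11.3 × 6.69 = 75.6
1.01 × 1.2 = 1.212
R_total = 0.63 + 0.249 + 75.6 + 1.212 + 0.18 = 77.87 ft²·°F·h/BTU
E = A × HDD × 24 / R = 1400 × 3920 × 24 / 77.87 = 1691000 BTU
Cost = 1691000/10⁶ × 30 = $50.74

50.7 dollars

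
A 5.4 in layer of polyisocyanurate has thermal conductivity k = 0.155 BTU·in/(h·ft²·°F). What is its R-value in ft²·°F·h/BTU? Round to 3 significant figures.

R = L/k = 5.4/0.155 = 34.84 ft²·°F·h/BTU

34.8 ft²·°F·h/BTU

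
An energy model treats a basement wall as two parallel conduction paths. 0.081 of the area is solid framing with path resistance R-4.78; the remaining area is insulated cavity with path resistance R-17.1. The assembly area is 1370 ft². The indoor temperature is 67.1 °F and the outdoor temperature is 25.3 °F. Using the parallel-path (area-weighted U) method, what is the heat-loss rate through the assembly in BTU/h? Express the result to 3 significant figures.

U_eff = 0.919/17.1 + 0.081/4.78 = 0.05374 + 0.01695 = 0.07069
R_eff = 1/U_eff = 14.15 ft²·°F·h/BTU
Q = 1370 × (67.1 − 25.3) / 14.15 = 4048 BTU/h

4050 BTU/h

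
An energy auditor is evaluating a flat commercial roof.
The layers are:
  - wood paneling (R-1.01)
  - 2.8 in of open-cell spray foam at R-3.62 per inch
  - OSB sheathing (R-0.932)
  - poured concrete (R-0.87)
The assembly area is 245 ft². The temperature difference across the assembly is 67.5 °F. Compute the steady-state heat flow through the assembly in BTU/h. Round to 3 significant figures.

2.8 × 3.62 = 10.14
R_total = 1.01 + 10.14 + 0.932 + 0.87 = 12.95 ft²·°F·h/BTU
Q = A·ΔT/R = 245 × 67.5 / 12.95 = 1277 BTU/h

1280 BTU/h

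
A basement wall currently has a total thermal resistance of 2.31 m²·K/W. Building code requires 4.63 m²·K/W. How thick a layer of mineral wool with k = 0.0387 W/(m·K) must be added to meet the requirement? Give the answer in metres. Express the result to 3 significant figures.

0.0898 m

ΔR = 4.63 − 2.31 = 2.32 m²·K/W
L = ΔR × k = 2.32 × 0.0387 = 0.08978 m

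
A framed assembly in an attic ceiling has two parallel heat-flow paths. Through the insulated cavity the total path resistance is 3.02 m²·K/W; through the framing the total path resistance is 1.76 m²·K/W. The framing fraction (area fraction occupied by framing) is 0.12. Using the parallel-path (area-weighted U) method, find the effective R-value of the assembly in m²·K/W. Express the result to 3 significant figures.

2.78 m²·K/W

U_eff = 0.88/3.02 + 0.12/1.76 = 0.2914 + 0.06818 = 0.3596
R_eff = 1/U_eff = 2.781 m²·K/W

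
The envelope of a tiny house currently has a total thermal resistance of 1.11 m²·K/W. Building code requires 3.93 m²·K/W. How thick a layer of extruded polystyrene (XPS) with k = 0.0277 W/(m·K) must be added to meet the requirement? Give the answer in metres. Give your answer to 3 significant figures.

0.0781 m

ΔR = 3.93 − 1.11 = 2.82 m²·K/W
L = ΔR × k = 2.82 × 0.0277 = 0.07811 m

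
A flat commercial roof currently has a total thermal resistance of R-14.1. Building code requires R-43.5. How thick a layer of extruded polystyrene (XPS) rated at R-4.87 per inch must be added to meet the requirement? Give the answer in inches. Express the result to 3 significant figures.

ΔR = 43.5 − 14.1 = 29.4 ft²·°F·h/BTU
L = ΔR / (R/in) = 29.4/4.87 = 6.037 in

6.04 in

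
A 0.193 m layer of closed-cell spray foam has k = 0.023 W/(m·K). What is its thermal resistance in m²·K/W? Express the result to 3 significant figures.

8.39 m²·K/W

R = L/k = 0.193/0.023 = 8.391 m²·K/W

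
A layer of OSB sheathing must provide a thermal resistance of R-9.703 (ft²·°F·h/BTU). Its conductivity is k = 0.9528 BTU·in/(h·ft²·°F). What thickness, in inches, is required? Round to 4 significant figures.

L = R × k = 9.703 × 0.9528 = 9.245 in

9.245 in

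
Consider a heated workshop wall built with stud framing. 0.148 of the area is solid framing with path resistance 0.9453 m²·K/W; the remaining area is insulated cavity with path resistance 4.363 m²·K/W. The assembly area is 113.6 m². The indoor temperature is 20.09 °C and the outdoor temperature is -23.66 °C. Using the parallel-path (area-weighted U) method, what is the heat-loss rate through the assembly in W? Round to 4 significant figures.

U_eff = 0.852/4.363 + 0.148/0.9453 = 0.19528 + 0.15656 = 0.35184
R_eff = 1/U_eff = 2.8422 m²·K/W
Q = 113.6 × (20.09 − (-23.66)) / 2.8422 = 1748.7 W

1749 W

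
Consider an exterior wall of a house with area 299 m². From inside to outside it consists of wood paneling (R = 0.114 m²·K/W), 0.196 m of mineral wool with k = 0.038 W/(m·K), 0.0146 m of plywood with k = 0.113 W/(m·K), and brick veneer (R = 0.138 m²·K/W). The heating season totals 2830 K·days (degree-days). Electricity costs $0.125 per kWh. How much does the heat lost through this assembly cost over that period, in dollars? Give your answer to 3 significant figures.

458 dollars

0.196/0.038 = 5.158
0.0146/0.113 = 0.1292
R_total = 0.114 + 5.158 + 0.1292 + 0.138 = 5.539 m²·K/W
E = A × HDD × 24 / R / 1000 = 299 × 2830 × 24 / 5.539 / 1000 = 3666 kWh
Cost = 3666 × 0.125 = $458.3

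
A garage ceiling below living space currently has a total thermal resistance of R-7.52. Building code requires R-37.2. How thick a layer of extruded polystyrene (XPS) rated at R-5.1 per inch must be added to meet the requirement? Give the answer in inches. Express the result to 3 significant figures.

ΔR = 37.2 − 7.52 = 29.68 ft²·°F·h/BTU
L = ΔR / (R/in) = 29.68/5.1 = 5.82 in

5.82 in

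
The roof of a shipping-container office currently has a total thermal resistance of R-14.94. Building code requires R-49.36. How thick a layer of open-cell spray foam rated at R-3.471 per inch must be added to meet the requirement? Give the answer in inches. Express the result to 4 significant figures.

9.916 in

ΔR = 49.36 − 14.94 = 34.42 ft²·°F·h/BTU
L = ΔR / (R/in) = 34.42/3.471 = 9.9165 in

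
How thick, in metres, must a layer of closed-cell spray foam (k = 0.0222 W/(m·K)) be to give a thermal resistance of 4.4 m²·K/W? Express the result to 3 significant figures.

0.0977 m

L = R·k = 4.4 × 0.0222 = 0.09768 m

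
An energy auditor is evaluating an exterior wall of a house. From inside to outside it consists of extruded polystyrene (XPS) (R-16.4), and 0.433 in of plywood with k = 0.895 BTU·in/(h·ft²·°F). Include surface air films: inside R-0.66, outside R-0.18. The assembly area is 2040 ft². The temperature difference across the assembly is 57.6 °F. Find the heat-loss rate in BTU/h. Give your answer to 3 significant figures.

6630 BTU/h

0.433/0.895 = 0.4838
R_total = 0.66 + 16.4 + 0.4838 + 0.18 = 17.72 ft²·°F·h/BTU
Q = A·ΔT/R = 2040 × 57.6 / 17.72 = 6630 BTU/h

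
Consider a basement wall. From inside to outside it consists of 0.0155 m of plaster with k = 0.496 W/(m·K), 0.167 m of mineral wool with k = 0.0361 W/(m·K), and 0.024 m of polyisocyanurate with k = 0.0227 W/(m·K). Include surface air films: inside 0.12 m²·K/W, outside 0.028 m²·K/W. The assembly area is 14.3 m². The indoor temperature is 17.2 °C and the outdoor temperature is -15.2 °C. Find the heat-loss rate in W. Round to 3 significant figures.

79.0 W

0.0155/0.496 = 0.03125
0.167/0.0361 = 4.626
0.024/0.0227 = 1.057
R_total = 0.12 + 0.03125 + 4.626 + 1.057 + 0.028 = 5.863 m²·K/W
Q = A·ΔT/R = 14.3 × (17.2 − (-15.2)) / 5.863 = 79.03 W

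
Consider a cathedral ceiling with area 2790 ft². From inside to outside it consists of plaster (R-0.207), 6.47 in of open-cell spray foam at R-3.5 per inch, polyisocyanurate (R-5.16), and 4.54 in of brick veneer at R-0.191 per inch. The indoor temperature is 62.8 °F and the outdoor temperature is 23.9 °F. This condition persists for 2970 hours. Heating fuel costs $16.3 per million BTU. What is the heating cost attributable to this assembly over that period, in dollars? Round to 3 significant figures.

6.47 × 3.5 = 22.64
4.54 × 0.191 = 0.8671
R_total = 0.207 + 22.64 + 5.16 + 0.8671 = 28.88 ft²·°F·h/BTU
Q = 2790 × (62.8 − 23.9) / 28.88 = 3758 BTU/h
E = 3758 × 2970 = 11160000 BTU
Cost = 11160000/10⁶ × 16.3 = $181.9

182 dollars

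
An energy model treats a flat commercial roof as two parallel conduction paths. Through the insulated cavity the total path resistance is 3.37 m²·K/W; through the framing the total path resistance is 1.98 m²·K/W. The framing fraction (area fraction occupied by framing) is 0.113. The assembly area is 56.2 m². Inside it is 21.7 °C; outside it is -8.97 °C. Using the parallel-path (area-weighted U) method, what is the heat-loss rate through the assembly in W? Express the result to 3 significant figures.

U_eff = 0.887/3.37 + 0.113/1.98 = 0.2632 + 0.05707 = 0.3203
R_eff = 1/U_eff = 3.122 m²·K/W
Q = 56.2 × (21.7 − (-8.97)) / 3.122 = 552 W

552 W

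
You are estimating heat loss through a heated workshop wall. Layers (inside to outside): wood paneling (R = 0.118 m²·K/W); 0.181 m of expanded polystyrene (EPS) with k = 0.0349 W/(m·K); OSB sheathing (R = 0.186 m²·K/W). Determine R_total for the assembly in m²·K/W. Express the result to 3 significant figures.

0.181/0.0349 = 5.186
R_total = 0.118 + 5.186 + 0.186 = 5.49 m²·K/W

5.49 m²·K/W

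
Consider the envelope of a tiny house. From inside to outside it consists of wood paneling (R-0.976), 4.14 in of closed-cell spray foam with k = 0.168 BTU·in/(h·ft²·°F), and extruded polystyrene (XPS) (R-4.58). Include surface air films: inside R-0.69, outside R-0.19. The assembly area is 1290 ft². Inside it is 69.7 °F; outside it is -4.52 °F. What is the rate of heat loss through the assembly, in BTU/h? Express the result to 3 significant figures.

3080 BTU/h

4.14/0.168 = 24.64
R_total = 0.69 + 0.976 + 24.64 + 4.58 + 0.19 = 31.08 ft²·°F·h/BTU
Q = A·ΔT/R = 1290 × (69.7 − (-4.52)) / 31.08 = 3081 BTU/h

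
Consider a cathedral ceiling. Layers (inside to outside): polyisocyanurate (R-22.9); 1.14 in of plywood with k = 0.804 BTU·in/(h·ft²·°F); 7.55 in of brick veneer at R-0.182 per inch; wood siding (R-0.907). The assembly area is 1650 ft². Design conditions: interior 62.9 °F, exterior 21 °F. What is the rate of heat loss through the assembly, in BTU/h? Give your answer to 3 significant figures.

2600 BTU/h

1.14/0.804 = 1.418
7.55 × 0.182 = 1.374
R_total = 22.9 + 1.418 + 1.374 + 0.907 = 26.6 ft²·°F·h/BTU
Q = A·ΔT/R = 1650 × (62.9 − 21) / 26.6 = 2599 BTU/h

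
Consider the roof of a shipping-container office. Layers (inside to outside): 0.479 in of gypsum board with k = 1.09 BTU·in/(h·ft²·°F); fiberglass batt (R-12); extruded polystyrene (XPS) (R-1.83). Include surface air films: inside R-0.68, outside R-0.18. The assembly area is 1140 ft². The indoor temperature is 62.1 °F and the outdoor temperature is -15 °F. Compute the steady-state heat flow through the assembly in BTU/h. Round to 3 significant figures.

5810 BTU/h

0.479/1.09 = 0.4394
R_total = 0.68 + 0.4394 + 12 + 1.83 + 0.18 = 15.13 ft²·°F·h/BTU
Q = A·ΔT/R = 1140 × (62.1 − (-15)) / 15.13 = 5809 BTU/h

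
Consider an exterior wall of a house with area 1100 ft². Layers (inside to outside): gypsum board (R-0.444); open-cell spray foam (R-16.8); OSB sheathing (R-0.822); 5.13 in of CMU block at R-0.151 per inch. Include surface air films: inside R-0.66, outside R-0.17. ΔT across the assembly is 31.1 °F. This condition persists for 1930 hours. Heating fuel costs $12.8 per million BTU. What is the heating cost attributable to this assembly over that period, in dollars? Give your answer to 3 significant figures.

5.13 × 0.151 = 0.7746
R_total = 0.66 + 0.444 + 16.8 + 0.822 + 0.7746 + 0.17 = 19.67 ft²·°F·h/BTU
Q = 1100 × 31.1 / 19.67 = 1739 BTU/h
E = 1739 × 1930 = 3357000 BTU
Cost = 3357000/10⁶ × 12.8 = $42.96

43.0 dollars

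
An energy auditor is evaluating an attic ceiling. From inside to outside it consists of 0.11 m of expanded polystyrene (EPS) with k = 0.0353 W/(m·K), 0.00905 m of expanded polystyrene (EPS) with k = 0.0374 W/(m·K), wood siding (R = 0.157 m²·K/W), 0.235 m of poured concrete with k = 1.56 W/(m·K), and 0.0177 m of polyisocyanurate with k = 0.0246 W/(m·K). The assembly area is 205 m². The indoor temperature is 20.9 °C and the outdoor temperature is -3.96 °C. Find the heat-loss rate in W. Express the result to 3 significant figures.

1160 W

0.11/0.0353 = 3.116
0.00905/0.0374 = 0.242
0.235/1.56 = 0.1506
0.0177/0.0246 = 0.7195
R_total = 3.116 + 0.242 + 0.157 + 0.1506 + 0.7195 = 4.385 m²·K/W
Q = A·ΔT/R = 205 × (20.9 − (-3.96)) / 4.385 = 1162 W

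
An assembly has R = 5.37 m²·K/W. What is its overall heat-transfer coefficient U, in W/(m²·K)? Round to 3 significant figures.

0.186 W/(m²·K)

U = 1/R = 1/5.37 = 0.1862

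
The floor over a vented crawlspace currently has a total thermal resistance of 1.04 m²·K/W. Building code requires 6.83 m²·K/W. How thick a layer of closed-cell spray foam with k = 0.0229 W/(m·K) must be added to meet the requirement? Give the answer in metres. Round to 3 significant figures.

ΔR = 6.83 − 1.04 = 5.79 m²·K/W
L = ΔR × k = 5.79 × 0.0229 = 0.1326 m

0.133 m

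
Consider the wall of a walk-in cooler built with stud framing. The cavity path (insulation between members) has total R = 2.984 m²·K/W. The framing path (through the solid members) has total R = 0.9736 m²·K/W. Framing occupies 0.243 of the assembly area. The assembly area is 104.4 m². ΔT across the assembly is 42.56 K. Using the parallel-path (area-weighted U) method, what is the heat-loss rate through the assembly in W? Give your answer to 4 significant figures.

2236 W

U_eff = 0.757/2.984 + 0.243/0.9736 = 0.25369 + 0.24959 = 0.50328
R_eff = 1/U_eff = 1.987 m²·K/W
Q = 104.4 × 42.56 / 1.987 = 2236.2 W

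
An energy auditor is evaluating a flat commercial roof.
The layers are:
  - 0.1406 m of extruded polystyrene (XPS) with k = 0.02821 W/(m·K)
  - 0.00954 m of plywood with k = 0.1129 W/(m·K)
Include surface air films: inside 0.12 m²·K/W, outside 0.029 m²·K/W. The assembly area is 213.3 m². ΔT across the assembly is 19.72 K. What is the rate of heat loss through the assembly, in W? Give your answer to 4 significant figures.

0.1406/0.02821 = 4.984
0.00954/0.1129 = 0.0845
R_total = 0.12 + 4.984 + 0.0845 + 0.029 = 5.2175 m²·K/W
Q = A·ΔT/R = 213.3 × 19.72 / 5.2175 = 806.18 W

806.2 W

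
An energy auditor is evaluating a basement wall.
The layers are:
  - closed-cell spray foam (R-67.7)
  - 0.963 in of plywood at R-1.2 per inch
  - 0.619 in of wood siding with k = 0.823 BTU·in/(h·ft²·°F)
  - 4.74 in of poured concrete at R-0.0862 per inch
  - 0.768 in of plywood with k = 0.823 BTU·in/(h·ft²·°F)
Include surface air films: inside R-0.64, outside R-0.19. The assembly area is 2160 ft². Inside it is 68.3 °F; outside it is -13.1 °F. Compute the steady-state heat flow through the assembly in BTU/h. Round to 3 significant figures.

0.963 × 1.2 = 1.156
0.619/0.823 = 0.7521
4.74 × 0.0862 = 0.4086
0.768/0.823 = 0.9332
R_total = 0.64 + 67.7 + 1.156 + 0.7521 + 0.4086 + 0.9332 + 0.19 = 71.78 ft²·°F·h/BTU
Q = A·ΔT/R = 2160 × (68.3 − (-13.1)) / 71.78 = 2450 BTU/h

2450 BTU/h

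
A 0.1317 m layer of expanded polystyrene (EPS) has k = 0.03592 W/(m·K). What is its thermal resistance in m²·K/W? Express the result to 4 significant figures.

R = L/k = 0.1317/0.03592 = 3.6665 m²·K/W

3.666 m²·K/W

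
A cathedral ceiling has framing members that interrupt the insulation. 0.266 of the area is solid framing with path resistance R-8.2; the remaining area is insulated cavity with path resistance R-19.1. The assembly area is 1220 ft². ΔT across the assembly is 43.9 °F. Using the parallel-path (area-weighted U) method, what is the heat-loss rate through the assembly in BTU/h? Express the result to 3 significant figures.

U_eff = 0.734/19.1 + 0.266/8.2 = 0.03843 + 0.03244 = 0.07087
R_eff = 1/U_eff = 14.11 ft²·°F·h/BTU
Q = 1220 × 43.9 / 14.11 = 3796 BTU/h

3800 BTU/h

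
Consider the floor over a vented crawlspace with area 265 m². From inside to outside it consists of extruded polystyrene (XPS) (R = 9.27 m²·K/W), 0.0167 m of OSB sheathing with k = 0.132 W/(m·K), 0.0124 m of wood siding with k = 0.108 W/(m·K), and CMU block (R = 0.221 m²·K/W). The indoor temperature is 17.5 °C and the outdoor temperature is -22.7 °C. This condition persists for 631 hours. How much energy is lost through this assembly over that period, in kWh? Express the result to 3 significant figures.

0.0167/0.132 = 0.1265
0.0124/0.108 = 0.1148
R_total = 9.27 + 0.1265 + 0.1148 + 0.221 = 9.732 m²·K/W
Q = 265 × (17.5 − (-22.7)) / 9.732 = 1095 W
E = 1095 W × 631 h / 1000 = 690.7 kWh

691 kWh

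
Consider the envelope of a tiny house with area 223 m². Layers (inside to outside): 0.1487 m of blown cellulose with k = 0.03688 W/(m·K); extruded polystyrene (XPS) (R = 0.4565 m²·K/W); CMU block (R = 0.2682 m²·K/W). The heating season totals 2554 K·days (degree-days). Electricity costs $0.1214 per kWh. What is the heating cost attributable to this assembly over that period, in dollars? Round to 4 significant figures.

348.9 dollars

0.1487/0.03688 = 4.032
R_total = 4.032 + 0.4565 + 0.2682 = 4.7567 m²·K/W
E = A × HDD × 24 / R / 1000 = 223 × 2554 × 24 / 4.7567 / 1000 = 2873.6 kWh
Cost = 2873.6 × 0.1214 = $348.86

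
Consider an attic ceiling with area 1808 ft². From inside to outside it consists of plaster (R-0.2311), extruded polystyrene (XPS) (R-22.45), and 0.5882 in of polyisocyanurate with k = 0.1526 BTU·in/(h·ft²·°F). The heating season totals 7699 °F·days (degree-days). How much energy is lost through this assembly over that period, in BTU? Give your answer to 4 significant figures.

0.5882/0.1526 = 3.8545
R_total = 0.2311 + 22.45 + 3.8545 = 26.536 ft²·°F·h/BTU
E = A × HDD × 24 / R = 1808 × 7699 × 24 / 26.536 = 12590000 BTU

12590000 BTU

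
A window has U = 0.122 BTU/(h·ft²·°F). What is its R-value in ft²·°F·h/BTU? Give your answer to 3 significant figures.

8.20 ft²·°F·h/BTU

R = 1/U = 1/0.122 = 8.197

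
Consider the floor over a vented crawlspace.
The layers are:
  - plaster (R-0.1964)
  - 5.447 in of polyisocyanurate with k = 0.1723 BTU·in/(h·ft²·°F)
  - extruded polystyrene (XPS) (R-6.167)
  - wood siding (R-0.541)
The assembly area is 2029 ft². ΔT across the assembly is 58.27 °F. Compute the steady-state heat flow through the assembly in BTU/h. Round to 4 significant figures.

5.447/0.1723 = 31.613
R_total = 0.1964 + 31.613 + 6.167 + 0.541 = 38.518 ft²·°F·h/BTU
Q = A·ΔT/R = 2029 × 58.27 / 38.518 = 3069.5 BTU/h

3069 BTU/h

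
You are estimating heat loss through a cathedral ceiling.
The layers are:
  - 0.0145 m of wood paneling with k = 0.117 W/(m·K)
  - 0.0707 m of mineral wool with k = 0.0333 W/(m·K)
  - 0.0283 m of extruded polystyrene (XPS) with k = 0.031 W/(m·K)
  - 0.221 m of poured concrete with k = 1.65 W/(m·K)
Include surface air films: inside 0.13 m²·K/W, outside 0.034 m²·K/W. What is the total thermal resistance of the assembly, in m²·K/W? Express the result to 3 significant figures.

0.0145/0.117 = 0.1239
0.0707/0.0333 = 2.123
0.0283/0.031 = 0.9129
0.221/1.65 = 0.1339
R_total = 0.13 + 0.1239 + 2.123 + 0.9129 + 0.1339 + 0.034 = 3.458 m²·K/W

3.46 m²·K/W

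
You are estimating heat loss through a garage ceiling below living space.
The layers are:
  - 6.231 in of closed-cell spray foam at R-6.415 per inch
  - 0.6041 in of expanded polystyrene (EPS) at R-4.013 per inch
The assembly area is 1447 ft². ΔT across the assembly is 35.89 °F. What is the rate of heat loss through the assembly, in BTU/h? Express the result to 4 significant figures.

6.231 × 6.415 = 39.972
0.6041 × 4.013 = 2.4243
R_total = 39.972 + 2.4243 = 42.396 ft²·°F·h/BTU
Q = A·ΔT/R = 1447 × 35.89 / 42.396 = 1224.9 BTU/h

1225 BTU/h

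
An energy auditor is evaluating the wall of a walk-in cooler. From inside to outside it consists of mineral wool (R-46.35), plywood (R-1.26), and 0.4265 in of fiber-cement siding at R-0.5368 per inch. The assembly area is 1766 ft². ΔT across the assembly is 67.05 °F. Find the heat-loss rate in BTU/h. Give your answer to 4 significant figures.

0.4265 × 0.5368 = 0.22895
R_total = 46.35 + 1.26 + 0.22895 = 47.839 ft²·°F·h/BTU
Q = A·ΔT/R = 1766 × 67.05 / 47.839 = 2475.2 BTU/h

2475 BTU/h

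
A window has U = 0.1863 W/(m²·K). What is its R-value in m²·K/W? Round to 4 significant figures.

5.368 m²·K/W

R = 1/U = 1/0.1863 = 5.3677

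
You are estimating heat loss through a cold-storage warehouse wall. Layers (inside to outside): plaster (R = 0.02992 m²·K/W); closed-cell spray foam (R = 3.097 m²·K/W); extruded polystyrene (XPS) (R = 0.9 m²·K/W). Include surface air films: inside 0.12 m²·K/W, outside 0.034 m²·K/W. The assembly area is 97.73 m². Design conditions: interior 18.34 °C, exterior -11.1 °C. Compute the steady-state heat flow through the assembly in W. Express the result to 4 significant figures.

R_total = 0.12 + 0.02992 + 3.097 + 0.9 + 0.034 = 4.1809 m²·K/W
Q = A·ΔT/R = 97.73 × (18.34 − (-11.1)) / 4.1809 = 688.17 W

688.2 W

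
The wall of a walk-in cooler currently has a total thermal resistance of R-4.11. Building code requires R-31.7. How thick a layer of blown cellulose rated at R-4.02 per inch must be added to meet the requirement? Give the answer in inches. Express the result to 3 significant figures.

ΔR = 31.7 − 4.11 = 27.59 ft²·°F·h/BTU
L = ΔR / (R/in) = 27.59/4.02 = 6.863 in

6.86 in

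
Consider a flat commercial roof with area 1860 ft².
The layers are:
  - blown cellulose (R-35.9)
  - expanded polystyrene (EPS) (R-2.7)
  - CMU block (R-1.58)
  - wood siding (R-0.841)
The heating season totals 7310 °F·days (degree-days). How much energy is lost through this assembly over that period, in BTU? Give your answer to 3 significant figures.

7950000 BTU

R_total = 35.9 + 2.7 + 1.58 + 0.841 = 41.02 ft²·°F·h/BTU
E = A × HDD × 24 / R = 1860 × 7310 × 24 / 41.02 = 7955000 BTU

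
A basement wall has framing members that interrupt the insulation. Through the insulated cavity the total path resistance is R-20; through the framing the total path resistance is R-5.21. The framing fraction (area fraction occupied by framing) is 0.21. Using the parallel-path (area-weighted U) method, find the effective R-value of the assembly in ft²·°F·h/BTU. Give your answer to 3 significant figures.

U_eff = 0.79/20 + 0.21/5.21 = 0.0395 + 0.04031 = 0.07981
R_eff = 1/U_eff = 12.53 ft²·°F·h/BTU

12.5 ft²·°F·h/BTU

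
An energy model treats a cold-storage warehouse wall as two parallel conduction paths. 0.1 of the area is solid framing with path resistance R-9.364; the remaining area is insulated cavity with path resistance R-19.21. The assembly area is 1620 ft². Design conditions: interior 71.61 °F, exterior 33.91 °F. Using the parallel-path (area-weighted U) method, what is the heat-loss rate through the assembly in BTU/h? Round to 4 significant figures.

3514 BTU/h

U_eff = 0.9/19.21 + 0.1/9.364 = 0.046851 + 0.010679 = 0.05753
R_eff = 1/U_eff = 17.382 ft²·°F·h/BTU
Q = 1620 × (71.61 − 33.91) / 17.382 = 3513.6 BTU/h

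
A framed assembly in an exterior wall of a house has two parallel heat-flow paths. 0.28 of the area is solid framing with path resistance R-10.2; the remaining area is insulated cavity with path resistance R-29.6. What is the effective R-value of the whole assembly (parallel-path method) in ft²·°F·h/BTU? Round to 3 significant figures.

19.3 ft²·°F·h/BTU

U_eff = 0.72/29.6 + 0.28/10.2 = 0.02432 + 0.02745 = 0.05178
R_eff = 1/U_eff = 19.31 ft²·°F·h/BTU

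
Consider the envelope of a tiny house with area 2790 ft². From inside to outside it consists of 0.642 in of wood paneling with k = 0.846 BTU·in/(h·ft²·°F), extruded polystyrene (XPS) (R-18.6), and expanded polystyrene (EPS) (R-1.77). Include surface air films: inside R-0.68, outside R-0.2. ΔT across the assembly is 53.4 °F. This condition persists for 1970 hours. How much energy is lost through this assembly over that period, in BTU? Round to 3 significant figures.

13300000 BTU

0.642/0.846 = 0.7589
R_total = 0.68 + 0.7589 + 18.6 + 1.77 + 0.2 = 22.01 ft²·°F·h/BTU
Q = 2790 × 53.4 / 22.01 = 6769 BTU/h
E = 6769 × 1970 = 13340000 BTU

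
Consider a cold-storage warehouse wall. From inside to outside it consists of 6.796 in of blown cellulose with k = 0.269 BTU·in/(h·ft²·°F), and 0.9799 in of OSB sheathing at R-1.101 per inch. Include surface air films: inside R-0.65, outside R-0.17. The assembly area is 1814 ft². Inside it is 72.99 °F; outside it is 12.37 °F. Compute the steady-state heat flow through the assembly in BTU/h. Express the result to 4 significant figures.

6.796/0.269 = 25.264
0.9799 × 1.101 = 1.0789
R_total = 0.65 + 25.264 + 1.0789 + 0.17 = 27.163 ft²·°F·h/BTU
Q = A·ΔT/R = 1814 × (72.99 − 12.37) / 27.163 = 4048.4 BTU/h

4048 BTU/h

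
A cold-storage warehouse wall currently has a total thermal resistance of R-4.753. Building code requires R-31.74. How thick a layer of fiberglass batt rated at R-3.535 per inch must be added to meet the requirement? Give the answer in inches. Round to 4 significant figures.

ΔR = 31.74 − 4.753 = 26.987 ft²·°F·h/BTU
L = ΔR / (R/in) = 26.987/3.535 = 7.6342 in

7.634 in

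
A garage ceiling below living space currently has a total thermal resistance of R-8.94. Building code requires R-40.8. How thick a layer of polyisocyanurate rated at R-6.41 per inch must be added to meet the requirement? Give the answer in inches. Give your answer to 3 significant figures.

4.97 in

ΔR = 40.8 − 8.94 = 31.86 ft²·°F·h/BTU
L = ΔR / (R/in) = 31.86/6.41 = 4.97 in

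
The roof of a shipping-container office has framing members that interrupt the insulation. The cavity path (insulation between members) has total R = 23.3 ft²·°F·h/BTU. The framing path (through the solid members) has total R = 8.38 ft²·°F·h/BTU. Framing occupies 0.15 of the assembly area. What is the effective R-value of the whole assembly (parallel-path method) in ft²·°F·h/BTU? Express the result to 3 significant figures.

U_eff = 0.85/23.3 + 0.15/8.38 = 0.03648 + 0.0179 = 0.05438
R_eff = 1/U_eff = 18.39 ft²·°F·h/BTU

18.4 ft²·°F·h/BTU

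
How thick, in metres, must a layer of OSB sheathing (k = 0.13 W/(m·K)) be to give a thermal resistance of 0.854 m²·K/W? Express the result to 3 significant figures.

0.111 m

L = R·k = 0.854 × 0.13 = 0.111 m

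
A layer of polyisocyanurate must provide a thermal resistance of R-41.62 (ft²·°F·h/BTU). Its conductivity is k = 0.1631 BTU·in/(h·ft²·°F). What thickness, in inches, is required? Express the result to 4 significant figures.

L = R × k = 41.62 × 0.1631 = 6.7882 in

6.788 in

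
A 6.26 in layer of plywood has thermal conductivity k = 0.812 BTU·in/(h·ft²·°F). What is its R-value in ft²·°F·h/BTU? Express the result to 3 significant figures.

R = L/k = 6.26/0.812 = 7.709 ft²·°F·h/BTU

7.71 ft²·°F·h/BTU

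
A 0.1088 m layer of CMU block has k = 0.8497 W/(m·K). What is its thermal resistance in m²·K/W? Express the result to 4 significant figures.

0.1280 m²·K/W

R = L/k = 0.1088/0.8497 = 0.12805 m²·K/W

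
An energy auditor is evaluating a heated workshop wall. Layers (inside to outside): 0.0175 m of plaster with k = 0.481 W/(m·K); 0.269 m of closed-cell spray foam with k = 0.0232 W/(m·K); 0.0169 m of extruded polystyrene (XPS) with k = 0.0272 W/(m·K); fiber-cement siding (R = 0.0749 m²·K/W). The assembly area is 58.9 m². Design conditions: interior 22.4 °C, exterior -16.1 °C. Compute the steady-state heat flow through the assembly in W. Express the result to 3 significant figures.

0.0175/0.481 = 0.03638
0.269/0.0232 = 11.59
0.0169/0.0272 = 0.6213
R_total = 0.03638 + 11.59 + 0.6213 + 0.0749 = 12.33 m²·K/W
Q = A·ΔT/R = 58.9 × (22.4 − (-16.1)) / 12.33 = 184 W

184 W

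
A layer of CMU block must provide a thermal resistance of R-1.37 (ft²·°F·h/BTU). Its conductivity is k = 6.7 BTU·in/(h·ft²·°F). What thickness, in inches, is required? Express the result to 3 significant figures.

9.18 in

L = R × k = 1.37 × 6.7 = 9.179 in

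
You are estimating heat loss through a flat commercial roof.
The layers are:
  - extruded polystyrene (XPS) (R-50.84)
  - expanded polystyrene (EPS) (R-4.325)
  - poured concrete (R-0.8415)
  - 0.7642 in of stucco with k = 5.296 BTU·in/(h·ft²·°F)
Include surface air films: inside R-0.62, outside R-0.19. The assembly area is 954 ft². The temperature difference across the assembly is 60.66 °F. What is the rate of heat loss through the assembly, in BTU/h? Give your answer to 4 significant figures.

0.7642/5.296 = 0.1443
R_total = 0.62 + 50.84 + 4.325 + 0.8415 + 0.1443 + 0.19 = 56.961 ft²·°F·h/BTU
Q = A·ΔT/R = 954 × 60.66 / 56.961 = 1016 BTU/h

1016 BTU/h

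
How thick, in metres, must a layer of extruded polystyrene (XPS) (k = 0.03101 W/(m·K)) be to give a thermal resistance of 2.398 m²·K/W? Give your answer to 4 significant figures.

L = R·k = 2.398 × 0.03101 = 0.074362 m

0.07436 m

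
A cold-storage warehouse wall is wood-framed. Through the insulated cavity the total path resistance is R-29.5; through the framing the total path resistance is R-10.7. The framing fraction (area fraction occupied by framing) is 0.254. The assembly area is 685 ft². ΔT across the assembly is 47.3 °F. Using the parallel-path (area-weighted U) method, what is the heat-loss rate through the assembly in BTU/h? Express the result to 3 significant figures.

1590 BTU/h

U_eff = 0.746/29.5 + 0.254/10.7 = 0.02529 + 0.02374 = 0.04903
R_eff = 1/U_eff = 20.4 ft²·°F·h/BTU
Q = 685 × 47.3 / 20.4 = 1588 BTU/h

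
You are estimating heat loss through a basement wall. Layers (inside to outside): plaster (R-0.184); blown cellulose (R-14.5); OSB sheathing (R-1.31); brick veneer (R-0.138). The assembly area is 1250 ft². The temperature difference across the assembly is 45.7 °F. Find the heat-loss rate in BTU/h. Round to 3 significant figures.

R_total = 0.184 + 14.5 + 1.31 + 0.138 = 16.13 ft²·°F·h/BTU
Q = A·ΔT/R = 1250 × 45.7 / 16.13 = 3541 BTU/h

3540 BTU/h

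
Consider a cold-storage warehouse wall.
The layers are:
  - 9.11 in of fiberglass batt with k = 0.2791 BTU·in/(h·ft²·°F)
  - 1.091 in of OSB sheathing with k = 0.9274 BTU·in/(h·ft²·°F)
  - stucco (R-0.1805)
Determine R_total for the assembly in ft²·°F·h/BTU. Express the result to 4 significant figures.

9.11/0.2791 = 32.641
1.091/0.9274 = 1.1764
R_total = 32.641 + 1.1764 + 0.1805 = 33.998 ft²·°F·h/BTU

34.00 ft²·°F·h/BTU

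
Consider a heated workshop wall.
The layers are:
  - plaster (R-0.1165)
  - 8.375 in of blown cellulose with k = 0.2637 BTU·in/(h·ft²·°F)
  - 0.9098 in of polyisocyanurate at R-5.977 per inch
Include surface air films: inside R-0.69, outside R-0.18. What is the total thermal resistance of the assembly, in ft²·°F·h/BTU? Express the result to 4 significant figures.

8.375/0.2637 = 31.76
0.9098 × 5.977 = 5.4379
R_total = 0.69 + 0.1165 + 31.76 + 5.4379 + 0.18 = 38.184 ft²·°F·h/BTU

38.18 ft²·°F·h/BTU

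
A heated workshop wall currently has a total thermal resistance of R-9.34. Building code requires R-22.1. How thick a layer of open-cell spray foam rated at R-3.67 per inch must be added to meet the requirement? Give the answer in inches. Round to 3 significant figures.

ΔR = 22.1 − 9.34 = 12.76 ft²·°F·h/BTU
L = ΔR / (R/in) = 12.76/3.67 = 3.477 in

3.48 in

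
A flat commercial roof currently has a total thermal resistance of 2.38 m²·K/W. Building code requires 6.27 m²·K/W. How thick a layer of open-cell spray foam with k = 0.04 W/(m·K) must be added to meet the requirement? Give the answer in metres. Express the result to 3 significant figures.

ΔR = 6.27 − 2.38 = 3.89 m²·K/W
L = ΔR × k = 3.89 × 0.04 = 0.1556 m

0.156 m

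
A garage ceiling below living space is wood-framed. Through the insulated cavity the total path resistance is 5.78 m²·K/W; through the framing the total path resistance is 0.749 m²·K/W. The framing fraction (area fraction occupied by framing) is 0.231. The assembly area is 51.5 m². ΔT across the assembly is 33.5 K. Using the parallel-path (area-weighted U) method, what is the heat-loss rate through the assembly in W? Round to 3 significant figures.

762 W

U_eff = 0.769/5.78 + 0.231/0.749 = 0.133 + 0.3084 = 0.4415
R_eff = 1/U_eff = 2.265 m²·K/W
Q = 51.5 × 33.5 / 2.265 = 761.6 W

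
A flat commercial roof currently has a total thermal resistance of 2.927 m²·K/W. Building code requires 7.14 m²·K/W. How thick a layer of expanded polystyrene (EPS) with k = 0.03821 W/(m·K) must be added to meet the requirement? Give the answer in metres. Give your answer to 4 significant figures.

0.1610 m

ΔR = 7.14 − 2.927 = 4.213 m²·K/W
L = ΔR × k = 4.213 × 0.03821 = 0.16098 m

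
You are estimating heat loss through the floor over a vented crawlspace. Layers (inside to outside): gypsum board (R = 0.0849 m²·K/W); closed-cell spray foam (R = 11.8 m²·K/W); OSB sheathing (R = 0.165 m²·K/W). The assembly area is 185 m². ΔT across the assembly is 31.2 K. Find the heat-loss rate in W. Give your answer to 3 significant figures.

479 W

R_total = 0.0849 + 11.8 + 0.165 = 12.05 m²·K/W
Q = A·ΔT/R = 185 × 31.2 / 12.05 = 479 W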